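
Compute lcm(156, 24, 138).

7176

156 = 2^2 × 3 × 13
24 = 2^3 × 3
138 = 2 × 3 × 23
LCM(156, 24, 138) = 2^3 × 3 × 13 × 23 = 7176.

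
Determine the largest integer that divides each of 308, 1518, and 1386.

22

308 = 2^2 × 7 × 11
1518 = 2 × 3 × 11 × 23
1386 = 2 × 3^2 × 7 × 11
gcd(308, 1518, 1386) = 2 × 11 = 22.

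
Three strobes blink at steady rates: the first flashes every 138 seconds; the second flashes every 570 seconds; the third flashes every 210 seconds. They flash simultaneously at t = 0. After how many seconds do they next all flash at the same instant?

The first simultaneous occurrence is after LCM of the individual periods.
138 = 2 × 3 × 23
570 = 2 × 3 × 5 × 19
210 = 2 × 3 × 5 × 7
LCM(138, 570, 210) = 2 × 3 × 5 × 7 × 19 × 23 = 91770.

91770 seconds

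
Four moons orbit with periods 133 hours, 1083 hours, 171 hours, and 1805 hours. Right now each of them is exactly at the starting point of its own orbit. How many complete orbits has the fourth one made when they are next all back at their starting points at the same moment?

They are all back at their starting positions together after one LCM of the periods.
133 = 7 × 19
1083 = 3 × 19^2
171 = 3^2 × 19
1805 = 5 × 19^2
LCM(133, 1083, 171, 1805) = 3^2 × 5 × 7 × 19^2 = 113715.
Orbits for period 1805: 113715 / 1805 = 63.

63 orbits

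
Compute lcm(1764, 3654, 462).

562716

1764 = 2^2 × 3^2 × 7^2
3654 = 2 × 3^2 × 7 × 29
462 = 2 × 3 × 7 × 11
LCM(1764, 3654, 462) = 2^2 × 3^2 × 7^2 × 11 × 29 = 562716.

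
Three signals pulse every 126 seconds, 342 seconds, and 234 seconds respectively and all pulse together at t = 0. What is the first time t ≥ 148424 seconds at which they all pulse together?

155610 seconds

Joint pulses occur at multiples of LCM(126, 342, 234).
126 = 2 × 3^2 × 7
342 = 2 × 3^2 × 19
234 = 2 × 3^2 × 13
LCM(126, 342, 234) = 2 × 3^2 × 7 × 13 × 19 = 31122.
Smallest multiple of 31122 that is ≥ 148424: ⌈148424/31122⌉ × 31122 = 5 × 31122 = 155610.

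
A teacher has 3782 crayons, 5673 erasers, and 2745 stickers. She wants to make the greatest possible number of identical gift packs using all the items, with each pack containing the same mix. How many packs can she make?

61 packs

The pack count must divide each quantity, so the greatest is gcd(3782, 5673, 2745).
3782 = 2 × 31 × 61
5673 = 3 × 31 × 61
2745 = 3^2 × 5 × 61
gcd(3782, 5673, 2745) = 61.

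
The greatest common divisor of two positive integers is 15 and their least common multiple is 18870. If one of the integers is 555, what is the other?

510

For two integers, gcd × lcm = product, so the other is (15 × 18870) / 555 = 283050 / 555 = 510.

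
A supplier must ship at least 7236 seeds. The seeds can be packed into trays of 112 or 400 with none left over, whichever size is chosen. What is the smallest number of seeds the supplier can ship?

The number of seeds must be a common multiple of 112 and 400, so a multiple of their LCM.
112 = 2^4 × 7
400 = 2^4 × 5^2
LCM(112, 400) = 2^4 × 5^2 × 7 = 2800.
Smallest multiple of 2800 that is ≥ 7236: ⌈7236/2800⌉ × 2800 = 3 × 2800 = 8400.

8400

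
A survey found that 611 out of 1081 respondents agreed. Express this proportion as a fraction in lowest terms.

13/23

611 = 13 × 47
1081 = 23 × 47
gcd(611, 1081) = 47.
Divide numerator and denominator by 47: 611/1081 = 13/23.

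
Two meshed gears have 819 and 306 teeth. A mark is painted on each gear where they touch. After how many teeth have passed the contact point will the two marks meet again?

They coincide at every common multiple of the periods; the first is the LCM.
819 = 3^2 × 7 × 13
306 = 2 × 3^2 × 17
LCM(819, 306) = 2 × 3^2 × 7 × 13 × 17 = 27846.

27846 teeth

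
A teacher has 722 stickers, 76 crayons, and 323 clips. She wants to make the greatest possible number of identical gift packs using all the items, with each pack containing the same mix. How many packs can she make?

19 packs

The pack count must divide each quantity, so the greatest is gcd(722, 76, 323).
722 = 2 × 19^2
76 = 2^2 × 19
323 = 17 × 19
gcd(722, 76, 323) = 19.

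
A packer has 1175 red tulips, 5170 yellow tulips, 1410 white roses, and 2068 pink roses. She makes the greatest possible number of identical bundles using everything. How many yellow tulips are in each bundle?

Number of bundles = gcd(1175, 5170, 1410, 2068).
1175 = 5^2 × 47
5170 = 2 × 5 × 11 × 47
1410 = 2 × 3 × 5 × 47
2068 = 2^2 × 11 × 47
gcd(1175, 5170, 1410, 2068) = 47.
yellow tulips per bundle = 5170 / 47 = 110.

110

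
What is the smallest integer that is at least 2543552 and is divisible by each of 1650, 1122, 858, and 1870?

2552550

The integer must be a common multiple of 1650, 1122, 858, and 1870, so a multiple of their LCM.
1650 = 2 × 3 × 5^2 × 11
1122 = 2 × 3 × 11 × 17
858 = 2 × 3 × 11 × 13
1870 = 2 × 5 × 11 × 17
LCM(1650, 1122, 858, 1870) = 2 × 3 × 5^2 × 11 × 13 × 17 = 364650.
Smallest multiple of 364650 that is ≥ 2543552: ⌈2543552/364650⌉ × 364650 = 7 × 364650 = 2552550.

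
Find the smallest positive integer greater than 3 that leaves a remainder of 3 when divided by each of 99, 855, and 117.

N − 3 must be a common multiple of 99, 855, and 117.
99 = 3^2 × 11
855 = 3^2 × 5 × 19
117 = 3^2 × 13
LCM(99, 855, 117) = 3^2 × 5 × 11 × 13 × 19 = 122265.
Smallest N > 3 is LCM + 3 = 122265 + 3 = 122268.

122268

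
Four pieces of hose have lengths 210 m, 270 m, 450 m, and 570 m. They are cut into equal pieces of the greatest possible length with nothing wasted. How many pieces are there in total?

Piece length = gcd(210, 270, 450, 570).
210 = 2 × 3 × 5 × 7
270 = 2 × 3^3 × 5
450 = 2 × 3^2 × 5^2
570 = 2 × 3 × 5 × 19
gcd(210, 270, 450, 570) = 2 × 3 × 5 = 30.
Total pieces = 210/30 + 270/30 + 450/30 + 570/30 = 7 + 9 + 15 + 19 = 50.

50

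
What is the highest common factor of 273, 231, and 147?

273 = 3 × 7 × 13
231 = 3 × 7 × 11
147 = 3 × 7^2
gcd(273, 231, 147) = 3 × 7 = 21.

21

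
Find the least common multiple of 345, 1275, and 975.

345 = 3 × 5 × 23
1275 = 3 × 5^2 × 17
975 = 3 × 5^2 × 13
LCM(345, 1275, 975) = 3 × 5^2 × 13 × 17 × 23 = 381225.

381225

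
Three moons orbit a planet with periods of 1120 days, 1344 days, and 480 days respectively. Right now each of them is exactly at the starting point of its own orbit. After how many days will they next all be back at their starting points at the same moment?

We need the least common multiple of the intervals.
1120 = 2^5 × 5 × 7
1344 = 2^6 × 3 × 7
480 = 2^5 × 3 × 5
LCM(1120, 1344, 480) = 2^6 × 3 × 5 × 7 = 6720.

6720 days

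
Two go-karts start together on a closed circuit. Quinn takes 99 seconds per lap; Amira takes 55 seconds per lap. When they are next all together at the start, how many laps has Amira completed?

They are all back at their starting positions together after one LCM of the periods.
99 = 3^2 × 11
55 = 5 × 11
LCM(99, 55) = 3^2 × 5 × 11 = 495.
Laps for period 55: 495 / 55 = 9.

9 laps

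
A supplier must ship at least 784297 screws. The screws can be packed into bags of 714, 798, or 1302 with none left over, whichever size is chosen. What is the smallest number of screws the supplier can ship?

841092

The number of screws must be a common multiple of 714, 798, and 1302, so a multiple of their LCM.
714 = 2 × 3 × 7 × 17
798 = 2 × 3 × 7 × 19
1302 = 2 × 3 × 7 × 31
LCM(714, 798, 1302) = 2 × 3 × 7 × 17 × 19 × 31 = 420546.
Smallest multiple of 420546 that is ≥ 784297: ⌈784297/420546⌉ × 420546 = 2 × 420546 = 841092.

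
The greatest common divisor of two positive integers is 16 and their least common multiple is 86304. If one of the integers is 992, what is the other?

1392

For two integers, gcd × lcm = product, so the other is (16 × 86304) / 992 = 1380864 / 992 = 1392.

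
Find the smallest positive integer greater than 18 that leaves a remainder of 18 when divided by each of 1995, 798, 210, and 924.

N − 18 must be a common multiple of 1995, 798, 210, and 924.
1995 = 3 × 5 × 7 × 19
798 = 2 × 3 × 7 × 19
210 = 2 × 3 × 5 × 7
924 = 2^2 × 3 × 7 × 11
LCM(1995, 798, 210, 924) = 2^2 × 3 × 5 × 7 × 11 × 19 = 87780.
Smallest N > 18 is LCM + 18 = 87780 + 18 = 87798.

87798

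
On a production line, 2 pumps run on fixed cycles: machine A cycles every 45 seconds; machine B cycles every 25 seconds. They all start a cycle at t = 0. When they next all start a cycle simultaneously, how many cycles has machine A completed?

All finish a whole number of cycles simultaneously at t = LCM of the periods.
45 = 3^2 × 5
25 = 5^2
LCM(45, 25) = 3^2 × 5^2 = 225.
Cycles for period 45: 225 / 45 = 5.

5 cycles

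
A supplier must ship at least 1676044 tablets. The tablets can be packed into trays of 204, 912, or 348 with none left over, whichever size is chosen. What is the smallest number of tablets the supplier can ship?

The number of tablets must be a common multiple of 204, 912, and 348, so a multiple of their LCM.
204 = 2^2 × 3 × 17
912 = 2^4 × 3 × 19
348 = 2^2 × 3 × 29
LCM(204, 912, 348) = 2^4 × 3 × 17 × 19 × 29 = 449616.
Smallest multiple of 449616 that is ≥ 1676044: ⌈1676044/449616⌉ × 449616 = 4 × 449616 = 1798464.

1798464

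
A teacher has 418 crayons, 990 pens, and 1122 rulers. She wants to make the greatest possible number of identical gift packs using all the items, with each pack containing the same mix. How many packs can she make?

22 packs

The pack count must divide each quantity, so the greatest is gcd(418, 990, 1122).
418 = 2 × 11 × 19
990 = 2 × 3^2 × 5 × 11
1122 = 2 × 3 × 11 × 17
gcd(418, 990, 1122) = 2 × 11 = 22.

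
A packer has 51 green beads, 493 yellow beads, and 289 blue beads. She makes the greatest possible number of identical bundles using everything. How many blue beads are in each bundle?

Number of bundles = gcd(51, 493, 289).
51 = 3 × 17
493 = 17 × 29
289 = 17^2
gcd(51, 493, 289) = 17.
blue beads per bundle = 289 / 17 = 17.

17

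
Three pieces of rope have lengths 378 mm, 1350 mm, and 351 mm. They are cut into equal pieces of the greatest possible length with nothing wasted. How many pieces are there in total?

Piece length = gcd(378, 1350, 351).
378 = 2 × 3^3 × 7
1350 = 2 × 3^3 × 5^2
351 = 3^3 × 13
gcd(378, 1350, 351) = 3^3 = 27.
Total pieces = 378/27 + 1350/27 + 351/27 = 14 + 50 + 13 = 77.

77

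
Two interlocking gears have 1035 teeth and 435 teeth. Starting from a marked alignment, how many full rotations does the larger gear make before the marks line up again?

29 rotations

All finish a whole number of cycles simultaneously at t = LCM of the periods.
1035 = 3^2 × 5 × 23
435 = 3 × 5 × 29
LCM(1035, 435) = 3^2 × 5 × 23 × 29 = 30015.
Rotations for period 1035: 30015 / 1035 = 29.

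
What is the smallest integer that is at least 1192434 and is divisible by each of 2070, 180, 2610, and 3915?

The integer must be a common multiple of 2070, 180, 2610, and 3915, so a multiple of their LCM.
2070 = 2 × 3^2 × 5 × 23
180 = 2^2 × 3^2 × 5
2610 = 2 × 3^2 × 5 × 29
3915 = 3^3 × 5 × 29
LCM(2070, 180, 2610, 3915) = 2^2 × 3^3 × 5 × 23 × 29 = 360180.
Smallest multiple of 360180 that is ≥ 1192434: ⌈1192434/360180⌉ × 360180 = 4 × 360180 = 1440720.

1440720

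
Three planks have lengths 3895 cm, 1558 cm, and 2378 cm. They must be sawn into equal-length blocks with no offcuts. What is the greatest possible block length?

41 cm

This is the greatest common divisor of 3895, 1558, and 2378.
3895 = 5 × 19 × 41
1558 = 2 × 19 × 41
2378 = 2 × 29 × 41
gcd(3895, 1558, 2378) = 41.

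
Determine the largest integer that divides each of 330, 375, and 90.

330 = 2 × 3 × 5 × 11
375 = 3 × 5^3
90 = 2 × 3^2 × 5
gcd(330, 375, 90) = 3 × 5 = 15.

15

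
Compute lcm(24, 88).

264

24 = 2^3 × 3
88 = 2^3 × 11
LCM(24, 88) = 2^3 × 3 × 11 = 264.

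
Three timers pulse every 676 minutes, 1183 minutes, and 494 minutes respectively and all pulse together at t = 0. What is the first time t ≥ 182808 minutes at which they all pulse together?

269724 minutes

Joint pulses occur at multiples of LCM(676, 1183, 494).
676 = 2^2 × 13^2
1183 = 7 × 13^2
494 = 2 × 13 × 19
LCM(676, 1183, 494) = 2^2 × 7 × 13^2 × 19 = 89908.
Smallest multiple of 89908 that is ≥ 182808: ⌈182808/89908⌉ × 89908 = 3 × 89908 = 269724.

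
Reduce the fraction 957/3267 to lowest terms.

29/99

957 = 3 × 11 × 29
3267 = 3^3 × 11^2
gcd(957, 3267) = 3 × 11 = 33.
Divide numerator and denominator by 33: 957/3267 = 29/99.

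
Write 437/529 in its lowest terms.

437 = 19 × 23
529 = 23^2
gcd(437, 529) = 23.
Divide numerator and denominator by 23: 437/529 = 19/23.

19/23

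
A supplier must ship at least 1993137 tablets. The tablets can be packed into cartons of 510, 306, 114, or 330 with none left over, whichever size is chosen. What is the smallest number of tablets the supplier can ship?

2238390

The number of tablets must be a common multiple of 510, 306, 114, and 330, so a multiple of their LCM.
510 = 2 × 3 × 5 × 17
306 = 2 × 3^2 × 17
114 = 2 × 3 × 19
330 = 2 × 3 × 5 × 11
LCM(510, 306, 114, 330) = 2 × 3^2 × 5 × 11 × 17 × 19 = 319770.
Smallest multiple of 319770 that is ≥ 1993137: ⌈1993137/319770⌉ × 319770 = 7 × 319770 = 2238390.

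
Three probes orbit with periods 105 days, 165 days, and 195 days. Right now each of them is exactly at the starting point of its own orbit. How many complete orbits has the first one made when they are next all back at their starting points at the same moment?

All finish a whole number of cycles simultaneously at t = LCM of the periods.
105 = 3 × 5 × 7
165 = 3 × 5 × 11
195 = 3 × 5 × 13
LCM(105, 165, 195) = 3 × 5 × 7 × 11 × 13 = 15015.
Orbits for period 105: 15015 / 105 = 143.

143 orbits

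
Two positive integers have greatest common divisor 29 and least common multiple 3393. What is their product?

98397

For any two positive integers, gcd × lcm = product = 29 × 3393 = 98397.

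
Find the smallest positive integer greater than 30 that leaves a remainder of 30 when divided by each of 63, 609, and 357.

N − 30 must be a common multiple of 63, 609, and 357.
63 = 3^2 × 7
609 = 3 × 7 × 29
357 = 3 × 7 × 17
LCM(63, 609, 357) = 3^2 × 7 × 17 × 29 = 31059.
Smallest N > 30 is LCM + 30 = 31059 + 30 = 31089.

31089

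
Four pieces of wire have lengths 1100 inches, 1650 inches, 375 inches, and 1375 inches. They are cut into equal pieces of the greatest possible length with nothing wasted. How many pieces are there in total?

180

Piece length = gcd(1100, 1650, 375, 1375).
1100 = 2^2 × 5^2 × 11
1650 = 2 × 3 × 5^2 × 11
375 = 3 × 5^3
1375 = 5^3 × 11
gcd(1100, 1650, 375, 1375) = 5^2 = 25.
Total pieces = 1100/25 + 1650/25 + 375/25 + 1375/25 = 44 + 66 + 15 + 55 = 180.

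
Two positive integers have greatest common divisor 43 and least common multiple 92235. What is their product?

For any two positive integers, gcd × lcm = product = 43 × 92235 = 3966105.

3966105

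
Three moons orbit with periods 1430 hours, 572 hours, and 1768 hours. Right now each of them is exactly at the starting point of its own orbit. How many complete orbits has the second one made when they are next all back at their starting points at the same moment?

They are all back at their starting positions together after one LCM of the periods.
1430 = 2 × 5 × 11 × 13
572 = 2^2 × 11 × 13
1768 = 2^3 × 13 × 17
LCM(1430, 572, 1768) = 2^3 × 5 × 11 × 13 × 17 = 97240.
Orbits for period 572: 97240 / 572 = 170.

170 orbits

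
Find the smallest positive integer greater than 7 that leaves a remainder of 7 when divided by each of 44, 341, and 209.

N − 7 must be a common multiple of 44, 341, and 209.
44 = 2^2 × 11
341 = 11 × 31
209 = 11 × 19
LCM(44, 341, 209) = 2^2 × 11 × 19 × 31 = 25916.
Smallest N > 7 is LCM + 7 = 25916 + 7 = 25923.

25923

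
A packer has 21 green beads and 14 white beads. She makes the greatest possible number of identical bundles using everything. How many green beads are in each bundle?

3

Number of bundles = gcd(21, 14).
21 = 3 × 7
14 = 2 × 7
gcd(21, 14) = 7.
green beads per bundle = 21 / 7 = 3.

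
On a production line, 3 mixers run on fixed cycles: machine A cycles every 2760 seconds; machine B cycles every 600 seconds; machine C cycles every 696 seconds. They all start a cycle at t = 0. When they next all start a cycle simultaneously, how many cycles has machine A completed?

The first common completion time is the LCM of the periods.
2760 = 2^3 × 3 × 5 × 23
600 = 2^3 × 3 × 5^2
696 = 2^3 × 3 × 29
LCM(2760, 600, 696) = 2^3 × 3 × 5^2 × 23 × 29 = 400200.
Cycles for period 2760: 400200 / 2760 = 145.

145 cycles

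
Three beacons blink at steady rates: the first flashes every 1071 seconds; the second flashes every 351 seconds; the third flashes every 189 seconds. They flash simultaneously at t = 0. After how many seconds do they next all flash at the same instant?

41769 seconds

The first simultaneous occurrence is after LCM of the individual periods.
1071 = 3^2 × 7 × 17
351 = 3^3 × 13
189 = 3^3 × 7
LCM(1071, 351, 189) = 3^3 × 7 × 13 × 17 = 41769.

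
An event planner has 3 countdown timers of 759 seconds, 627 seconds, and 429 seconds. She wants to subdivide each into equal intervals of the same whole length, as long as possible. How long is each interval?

33 seconds

The interval must divide each timer length; the longest such is the gcd.
759 = 3 × 11 × 23
627 = 3 × 11 × 19
429 = 3 × 11 × 13
gcd(759, 627, 429) = 3 × 11 = 33.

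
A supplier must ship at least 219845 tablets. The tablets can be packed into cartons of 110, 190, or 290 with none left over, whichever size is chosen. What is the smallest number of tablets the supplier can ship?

The number of tablets must be a common multiple of 110, 190, and 290, so a multiple of their LCM.
110 = 2 × 5 × 11
190 = 2 × 5 × 19
290 = 2 × 5 × 29
LCM(110, 190, 290) = 2 × 5 × 11 × 19 × 29 = 60610.
Smallest multiple of 60610 that is ≥ 219845: ⌈219845/60610⌉ × 60610 = 4 × 60610 = 242440.

242440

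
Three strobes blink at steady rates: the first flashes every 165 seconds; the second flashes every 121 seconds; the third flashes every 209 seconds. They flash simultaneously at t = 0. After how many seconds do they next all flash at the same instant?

They coincide at every common multiple of the periods; the first is the LCM.
165 = 3 × 5 × 11
121 = 11^2
209 = 11 × 19
LCM(165, 121, 209) = 3 × 5 × 11^2 × 19 = 34485.

34485 seconds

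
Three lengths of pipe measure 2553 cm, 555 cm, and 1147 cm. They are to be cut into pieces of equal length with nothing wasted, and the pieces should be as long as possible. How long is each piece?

Each piece length must divide every original length, so the longest possible is gcd(2553, 555, 1147).
2553 = 3 × 23 × 37
555 = 3 × 5 × 37
1147 = 31 × 37
gcd(2553, 555, 1147) = 37.

37 cm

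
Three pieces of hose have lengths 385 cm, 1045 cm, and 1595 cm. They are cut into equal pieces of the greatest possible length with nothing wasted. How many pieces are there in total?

Piece length = gcd(385, 1045, 1595).
385 = 5 × 7 × 11
1045 = 5 × 11 × 19
1595 = 5 × 11 × 29
gcd(385, 1045, 1595) = 5 × 11 = 55.
Total pieces = 385/55 + 1045/55 + 1595/55 = 7 + 19 + 29 = 55.

55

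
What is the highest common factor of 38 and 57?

19

38 = 2 × 19
57 = 3 × 19
gcd(38, 57) = 19.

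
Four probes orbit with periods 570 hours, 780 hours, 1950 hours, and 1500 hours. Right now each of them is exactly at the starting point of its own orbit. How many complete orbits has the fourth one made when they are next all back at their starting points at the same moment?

247 orbits

The first common completion time is the LCM of the periods.
570 = 2 × 3 × 5 × 19
780 = 2^2 × 3 × 5 × 13
1950 = 2 × 3 × 5^2 × 13
1500 = 2^2 × 3 × 5^3
LCM(570, 780, 1950, 1500) = 2^2 × 3 × 5^3 × 13 × 19 = 370500.
Orbits for period 1500: 370500 / 1500 = 247.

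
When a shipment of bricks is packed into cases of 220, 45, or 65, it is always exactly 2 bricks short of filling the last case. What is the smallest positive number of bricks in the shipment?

Being 2 short of a full case of size k means N ≡ −2 (mod k), i.e. N + 2 is a multiple of each size.
220 = 2^2 × 5 × 11
45 = 3^2 × 5
65 = 5 × 13
LCM(220, 45, 65) = 2^2 × 3^2 × 5 × 11 × 13 = 25740.
Smallest positive N is 25740 − 2 = 25738.

25738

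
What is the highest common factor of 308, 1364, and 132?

44

308 = 2^2 × 7 × 11
1364 = 2^2 × 11 × 31
132 = 2^2 × 3 × 11
gcd(308, 1364, 132) = 2^2 × 11 = 44.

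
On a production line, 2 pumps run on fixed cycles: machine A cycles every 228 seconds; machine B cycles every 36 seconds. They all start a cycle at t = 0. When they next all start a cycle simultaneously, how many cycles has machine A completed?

They are all back at their starting positions together after one LCM of the periods.
228 = 2^2 × 3 × 19
36 = 2^2 × 3^2
LCM(228, 36) = 2^2 × 3^2 × 19 = 684.
Cycles for period 228: 684 / 228 = 3.

3 cycles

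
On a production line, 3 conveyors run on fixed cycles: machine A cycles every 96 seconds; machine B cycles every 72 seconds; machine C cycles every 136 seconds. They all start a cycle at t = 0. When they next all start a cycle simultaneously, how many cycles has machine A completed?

51 cycles

They are all back at their starting positions together after one LCM of the periods.
96 = 2^5 × 3
72 = 2^3 × 3^2
136 = 2^3 × 17
LCM(96, 72, 136) = 2^5 × 3^2 × 17 = 4896.
Cycles for period 96: 4896 / 96 = 51.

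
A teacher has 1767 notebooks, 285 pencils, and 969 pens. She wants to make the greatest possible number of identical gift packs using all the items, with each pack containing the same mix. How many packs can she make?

The pack count must divide each quantity, so the greatest is gcd(1767, 285, 969).
1767 = 3 × 19 × 31
285 = 3 × 5 × 19
969 = 3 × 17 × 19
gcd(1767, 285, 969) = 3 × 19 = 57.

57 packs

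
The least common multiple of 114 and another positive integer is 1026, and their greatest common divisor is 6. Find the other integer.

54

gcd × lcm = product of the two integers, so the other integer is (6 × 1026) / 114 = 54.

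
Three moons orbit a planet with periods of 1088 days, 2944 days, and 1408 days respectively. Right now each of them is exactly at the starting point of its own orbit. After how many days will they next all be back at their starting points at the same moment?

The first simultaneous occurrence is after LCM of the individual periods.
1088 = 2^6 × 17
2944 = 2^7 × 23
1408 = 2^7 × 11
LCM(1088, 2944, 1408) = 2^7 × 11 × 17 × 23 = 550528.

550528 days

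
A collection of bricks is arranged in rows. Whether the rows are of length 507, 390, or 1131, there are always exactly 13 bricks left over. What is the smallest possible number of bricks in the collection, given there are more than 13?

147043

N − 13 must be a common multiple of 507, 390, and 1131.
507 = 3 × 13^2
390 = 2 × 3 × 5 × 13
1131 = 3 × 13 × 29
LCM(507, 390, 1131) = 2 × 3 × 5 × 13^2 × 29 = 147030.
Smallest N > 13 is LCM + 13 = 147030 + 13 = 147043.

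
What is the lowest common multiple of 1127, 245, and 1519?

174685

1127 = 7^2 × 23
245 = 5 × 7^2
1519 = 7^2 × 31
LCM(1127, 245, 1519) = 5 × 7^2 × 23 × 31 = 174685.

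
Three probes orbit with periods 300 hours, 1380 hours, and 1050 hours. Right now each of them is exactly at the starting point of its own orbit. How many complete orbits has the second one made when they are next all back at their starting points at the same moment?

They are all back at their starting positions together after one LCM of the periods.
300 = 2^2 × 3 × 5^2
1380 = 2^2 × 3 × 5 × 23
1050 = 2 × 3 × 5^2 × 7
LCM(300, 1380, 1050) = 2^2 × 3 × 5^2 × 7 × 23 = 48300.
Orbits for period 1380: 48300 / 1380 = 35.

35 orbits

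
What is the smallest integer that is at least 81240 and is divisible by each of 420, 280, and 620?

104160

The integer must be a common multiple of 420, 280, and 620, so a multiple of their LCM.
420 = 2^2 × 3 × 5 × 7
280 = 2^3 × 5 × 7
620 = 2^2 × 5 × 31
LCM(420, 280, 620) = 2^3 × 3 × 5 × 7 × 31 = 26040.
Smallest multiple of 26040 that is ≥ 81240: ⌈81240/26040⌉ × 26040 = 4 × 26040 = 104160.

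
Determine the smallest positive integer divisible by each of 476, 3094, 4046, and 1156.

476 = 2^2 × 7 × 17
3094 = 2 × 7 × 13 × 17
4046 = 2 × 7 × 17^2
1156 = 2^2 × 17^2
LCM(476, 3094, 4046, 1156) = 2^2 × 7 × 13 × 17^2 = 105196.

105196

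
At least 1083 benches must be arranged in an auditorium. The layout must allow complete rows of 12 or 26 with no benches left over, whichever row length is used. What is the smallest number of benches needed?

1092

The number of benches must be a common multiple of 12 and 26, so a multiple of their LCM.
12 = 2^2 × 3
26 = 2 × 13
LCM(12, 26) = 2^2 × 3 × 13 = 156.
Smallest multiple of 156 that is ≥ 1083: ⌈1083/156⌉ × 156 = 7 × 156 = 1092.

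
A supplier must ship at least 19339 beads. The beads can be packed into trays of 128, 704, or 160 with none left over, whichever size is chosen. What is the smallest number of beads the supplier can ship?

The number of beads must be a common multiple of 128, 704, and 160, so a multiple of their LCM.
128 = 2^7
704 = 2^6 × 11
160 = 2^5 × 5
LCM(128, 704, 160) = 2^7 × 5 × 11 = 7040.
Smallest multiple of 7040 that is ≥ 19339: ⌈19339/7040⌉ × 7040 = 3 × 7040 = 21120.

21120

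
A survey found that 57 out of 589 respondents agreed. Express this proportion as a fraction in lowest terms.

3/31

57 = 3 × 19
589 = 19 × 31
gcd(57, 589) = 19.
Divide numerator and denominator by 19: 57/589 = 3/31.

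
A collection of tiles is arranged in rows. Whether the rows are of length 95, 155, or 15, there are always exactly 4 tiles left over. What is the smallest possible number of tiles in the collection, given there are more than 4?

N − 4 must be a common multiple of 95, 155, and 15.
95 = 5 × 19
155 = 5 × 31
15 = 3 × 5
LCM(95, 155, 15) = 3 × 5 × 19 × 31 = 8835.
Smallest N > 4 is LCM + 4 = 8835 + 4 = 8839.

8839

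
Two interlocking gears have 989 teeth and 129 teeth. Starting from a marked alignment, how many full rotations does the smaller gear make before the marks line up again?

23 rotations

The first common completion time is the LCM of the periods.
989 = 23 × 43
129 = 3 × 43
LCM(989, 129) = 3 × 23 × 43 = 2967.
Rotations for period 129: 2967 / 129 = 23.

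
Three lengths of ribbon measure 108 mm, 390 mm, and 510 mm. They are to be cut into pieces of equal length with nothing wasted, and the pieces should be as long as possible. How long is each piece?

The greatest length dividing all of 108, 390, and 510 is their gcd.
108 = 2^2 × 3^3
390 = 2 × 3 × 5 × 13
510 = 2 × 3 × 5 × 17
gcd(108, 390, 510) = 2 × 3 = 6.

6 mm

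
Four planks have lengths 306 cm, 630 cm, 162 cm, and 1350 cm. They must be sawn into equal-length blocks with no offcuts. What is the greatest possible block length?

This is the greatest common divisor of 306, 630, 162, and 1350.
306 = 2 × 3^2 × 17
630 = 2 × 3^2 × 5 × 7
162 = 2 × 3^4
1350 = 2 × 3^3 × 5^2
gcd(306, 630, 162, 1350) = 2 × 3^2 = 18.

18 cm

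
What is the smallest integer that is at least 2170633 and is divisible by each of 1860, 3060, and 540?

2276640

The integer must be a common multiple of 1860, 3060, and 540, so a multiple of their LCM.
1860 = 2^2 × 3 × 5 × 31
3060 = 2^2 × 3^2 × 5 × 17
540 = 2^2 × 3^3 × 5
LCM(1860, 3060, 540) = 2^2 × 3^3 × 5 × 17 × 31 = 284580.
Smallest multiple of 284580 that is ≥ 2170633: ⌈2170633/284580⌉ × 284580 = 8 × 284580 = 2276640.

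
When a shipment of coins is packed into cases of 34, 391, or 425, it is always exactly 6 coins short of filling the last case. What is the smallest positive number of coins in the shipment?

Being 6 short of a full case of size k means N ≡ −6 (mod k), i.e. N + 6 is a multiple of each size.
34 = 2 × 17
391 = 17 × 23
425 = 5^2 × 17
LCM(34, 391, 425) = 2 × 5^2 × 17 × 23 = 19550.
Smallest positive N is 19550 − 6 = 19544.

19544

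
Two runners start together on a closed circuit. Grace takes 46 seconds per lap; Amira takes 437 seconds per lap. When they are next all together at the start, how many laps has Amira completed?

All finish a whole number of cycles simultaneously at t = LCM of the periods.
46 = 2 × 23
437 = 19 × 23
LCM(46, 437) = 2 × 19 × 23 = 874.
Laps for period 437: 874 / 437 = 2.

2 laps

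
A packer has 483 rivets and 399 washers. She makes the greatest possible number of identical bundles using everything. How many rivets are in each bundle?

23

Number of bundles = gcd(483, 399).
483 = 3 × 7 × 23
399 = 3 × 7 × 19
gcd(483, 399) = 3 × 7 = 21.
rivets per bundle = 483 / 21 = 23.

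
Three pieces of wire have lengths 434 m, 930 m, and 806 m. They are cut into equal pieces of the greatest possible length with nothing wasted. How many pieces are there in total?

Piece length = gcd(434, 930, 806).
434 = 2 × 7 × 31
930 = 2 × 3 × 5 × 31
806 = 2 × 13 × 31
gcd(434, 930, 806) = 2 × 31 = 62.
Total pieces = 434/62 + 930/62 + 806/62 = 7 + 15 + 13 = 35.

35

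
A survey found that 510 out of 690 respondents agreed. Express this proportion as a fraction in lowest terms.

17/23

510 = 2 × 3 × 5 × 17
690 = 2 × 3 × 5 × 23
gcd(510, 690) = 2 × 3 × 5 = 30.
Divide numerator and denominator by 30: 510/690 = 17/23.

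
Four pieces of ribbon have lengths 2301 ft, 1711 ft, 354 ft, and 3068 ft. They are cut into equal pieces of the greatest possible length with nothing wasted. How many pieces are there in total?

126

Piece length = gcd(2301, 1711, 354, 3068).
2301 = 3 × 13 × 59
1711 = 29 × 59
354 = 2 × 3 × 59
3068 = 2^2 × 13 × 59
gcd(2301, 1711, 354, 3068) = 59.
Total pieces = 2301/59 + 1711/59 + 354/59 + 3068/59 = 39 + 29 + 6 + 52 = 126.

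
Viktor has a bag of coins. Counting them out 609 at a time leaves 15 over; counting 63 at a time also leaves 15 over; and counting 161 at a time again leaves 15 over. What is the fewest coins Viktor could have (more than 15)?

N − 15 must be a common multiple of 609, 63, and 161.
609 = 3 × 7 × 29
63 = 3^2 × 7
161 = 7 × 23
LCM(609, 63, 161) = 3^2 × 7 × 23 × 29 = 42021.
Smallest N > 15 is LCM + 15 = 42021 + 15 = 42036.

42036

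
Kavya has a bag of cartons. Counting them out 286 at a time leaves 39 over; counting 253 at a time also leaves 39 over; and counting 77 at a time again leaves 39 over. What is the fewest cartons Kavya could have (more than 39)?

N − 39 must be a common multiple of 286, 253, and 77.
286 = 2 × 11 × 13
253 = 11 × 23
77 = 7 × 11
LCM(286, 253, 77) = 2 × 7 × 11 × 13 × 23 = 46046.
Smallest N > 39 is LCM + 39 = 46046 + 39 = 46085.

46085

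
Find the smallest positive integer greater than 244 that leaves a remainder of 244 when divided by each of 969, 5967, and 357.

N − 244 must be a common multiple of 969, 5967, and 357.
969 = 3 × 17 × 19
5967 = 3^3 × 13 × 17
357 = 3 × 7 × 17
LCM(969, 5967, 357) = 3^3 × 7 × 13 × 17 × 19 = 793611.
Smallest N > 244 is LCM + 244 = 793611 + 244 = 793855.

793855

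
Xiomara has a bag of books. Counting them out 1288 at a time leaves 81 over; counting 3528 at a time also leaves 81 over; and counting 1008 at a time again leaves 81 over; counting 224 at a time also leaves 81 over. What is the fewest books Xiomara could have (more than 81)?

324657

N − 81 must be a common multiple of 1288, 3528, 1008, and 224.
1288 = 2^3 × 7 × 23
3528 = 2^3 × 3^2 × 7^2
1008 = 2^4 × 3^2 × 7
224 = 2^5 × 7
LCM(1288, 3528, 1008, 224) = 2^5 × 3^2 × 7^2 × 23 = 324576.
Smallest N > 81 is LCM + 81 = 324576 + 81 = 324657.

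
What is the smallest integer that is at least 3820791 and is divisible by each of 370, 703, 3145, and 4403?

The integer must be a common multiple of 370, 703, 3145, and 4403, so a multiple of their LCM.
370 = 2 × 5 × 37
703 = 19 × 37
3145 = 5 × 17 × 37
4403 = 7 × 17 × 37
LCM(370, 703, 3145, 4403) = 2 × 5 × 7 × 17 × 19 × 37 = 836570.
Smallest multiple of 836570 that is ≥ 3820791: ⌈3820791/836570⌉ × 836570 = 5 × 836570 = 4182850.

4182850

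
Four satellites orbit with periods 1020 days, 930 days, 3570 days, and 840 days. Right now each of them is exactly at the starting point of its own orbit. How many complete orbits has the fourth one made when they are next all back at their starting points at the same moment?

The first common completion time is the LCM of the periods.
1020 = 2^2 × 3 × 5 × 17
930 = 2 × 3 × 5 × 31
3570 = 2 × 3 × 5 × 7 × 17
840 = 2^3 × 3 × 5 × 7
LCM(1020, 930, 3570, 840) = 2^3 × 3 × 5 × 7 × 17 × 31 = 442680.
Orbits for period 840: 442680 / 840 = 527.

527 orbits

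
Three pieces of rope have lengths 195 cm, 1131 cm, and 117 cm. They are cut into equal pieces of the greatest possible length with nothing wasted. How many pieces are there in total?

37

Piece length = gcd(195, 1131, 117).
195 = 3 × 5 × 13
1131 = 3 × 13 × 29
117 = 3^2 × 13
gcd(195, 1131, 117) = 3 × 13 = 39.
Total pieces = 195/39 + 1131/39 + 117/39 = 5 + 29 + 3 = 37.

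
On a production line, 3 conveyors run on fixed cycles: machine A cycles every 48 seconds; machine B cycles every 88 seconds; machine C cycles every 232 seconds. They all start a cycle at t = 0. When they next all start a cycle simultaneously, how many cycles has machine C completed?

66 cycles

They are all back at their starting positions together after one LCM of the periods.
48 = 2^4 × 3
88 = 2^3 × 11
232 = 2^3 × 29
LCM(48, 88, 232) = 2^4 × 3 × 11 × 29 = 15312.
Cycles for period 232: 15312 / 232 = 66.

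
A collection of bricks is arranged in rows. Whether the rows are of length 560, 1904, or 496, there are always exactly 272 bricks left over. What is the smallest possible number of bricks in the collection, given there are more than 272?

N − 272 must be a common multiple of 560, 1904, and 496.
560 = 2^4 × 5 × 7
1904 = 2^4 × 7 × 17
496 = 2^4 × 31
LCM(560, 1904, 496) = 2^4 × 5 × 7 × 17 × 31 = 295120.
Smallest N > 272 is LCM + 272 = 295120 + 272 = 295392.

295392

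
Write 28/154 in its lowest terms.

2/11

28 = 2^2 × 7
154 = 2 × 7 × 11
gcd(28, 154) = 2 × 7 = 14.
Divide numerator and denominator by 14: 28/154 = 2/11.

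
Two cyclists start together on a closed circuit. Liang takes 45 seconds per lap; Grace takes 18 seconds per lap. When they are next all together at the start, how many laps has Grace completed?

They are all back at their starting positions together after one LCM of the periods.
45 = 3^2 × 5
18 = 2 × 3^2
LCM(45, 18) = 2 × 3^2 × 5 = 90.
Laps for period 18: 90 / 18 = 5.

5 laps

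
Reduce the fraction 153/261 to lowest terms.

153 = 3^2 × 17
261 = 3^2 × 29
gcd(153, 261) = 3^2 = 9.
Divide numerator and denominator by 9: 153/261 = 17/29.

17/29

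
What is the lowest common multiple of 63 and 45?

63 = 3^2 × 7
45 = 3^2 × 5
LCM(63, 45) = 3^2 × 5 × 7 = 315.

315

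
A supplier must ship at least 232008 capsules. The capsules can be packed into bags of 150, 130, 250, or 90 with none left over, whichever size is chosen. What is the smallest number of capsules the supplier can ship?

The number of capsules must be a common multiple of 150, 130, 250, and 90, so a multiple of their LCM.
150 = 2 × 3 × 5^2
130 = 2 × 5 × 13
250 = 2 × 5^3
90 = 2 × 3^2 × 5
LCM(150, 130, 250, 90) = 2 × 3^2 × 5^3 × 13 = 29250.
Smallest multiple of 29250 that is ≥ 232008: ⌈232008/29250⌉ × 29250 = 8 × 29250 = 234000.

234000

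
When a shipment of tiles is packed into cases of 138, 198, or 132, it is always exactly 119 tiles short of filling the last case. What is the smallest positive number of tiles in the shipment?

Being 119 short of a full case of size k means N ≡ −119 (mod k), i.e. N + 119 is a multiple of each size.
138 = 2 × 3 × 23
198 = 2 × 3^2 × 11
132 = 2^2 × 3 × 11
LCM(138, 198, 132) = 2^2 × 3^2 × 11 × 23 = 9108.
Smallest positive N is 9108 − 119 = 8989.

8989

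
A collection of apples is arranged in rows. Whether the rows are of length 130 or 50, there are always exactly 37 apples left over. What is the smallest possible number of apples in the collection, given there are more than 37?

N − 37 must be a common multiple of 130 and 50.
130 = 2 × 5 × 13
50 = 2 × 5^2
LCM(130, 50) = 2 × 5^2 × 13 = 650.
Smallest N > 37 is LCM + 37 = 650 + 37 = 687.

687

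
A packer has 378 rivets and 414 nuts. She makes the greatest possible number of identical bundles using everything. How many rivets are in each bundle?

Number of bundles = gcd(378, 414).
378 = 2 × 3^3 × 7
414 = 2 × 3^2 × 23
gcd(378, 414) = 2 × 3^2 = 18.
rivets per bundle = 378 / 18 = 21.

21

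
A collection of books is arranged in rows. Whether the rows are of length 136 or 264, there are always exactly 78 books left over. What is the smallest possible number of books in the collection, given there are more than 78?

N − 78 must be a common multiple of 136 and 264.
136 = 2^3 × 17
264 = 2^3 × 3 × 11
LCM(136, 264) = 2^3 × 3 × 11 × 17 = 4488.
Smallest N > 78 is LCM + 78 = 4488 + 78 = 4566.

4566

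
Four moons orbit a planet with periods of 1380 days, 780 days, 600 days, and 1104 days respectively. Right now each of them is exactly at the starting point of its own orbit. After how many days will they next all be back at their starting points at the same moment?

358800 days

They coincide at every common multiple of the periods; the first is the LCM.
1380 = 2^2 × 3 × 5 × 23
780 = 2^2 × 3 × 5 × 13
600 = 2^3 × 3 × 5^2
1104 = 2^4 × 3 × 23
LCM(1380, 780, 600, 1104) = 2^4 × 3 × 5^2 × 13 × 23 = 358800.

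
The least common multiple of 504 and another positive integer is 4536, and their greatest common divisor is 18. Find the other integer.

gcd × lcm = product of the two integers, so the other integer is (18 × 4536) / 504 = 162.

162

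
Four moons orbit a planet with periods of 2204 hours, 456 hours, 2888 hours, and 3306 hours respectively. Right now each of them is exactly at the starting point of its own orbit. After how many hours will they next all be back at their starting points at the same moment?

The first simultaneous occurrence is after LCM of the individual periods.
2204 = 2^2 × 19 × 29
456 = 2^3 × 3 × 19
2888 = 2^3 × 19^2
3306 = 2 × 3 × 19 × 29
LCM(2204, 456, 2888, 3306) = 2^3 × 3 × 19^2 × 29 = 251256.

251256 hours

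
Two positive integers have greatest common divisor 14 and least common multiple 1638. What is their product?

22932

For any two positive integers, gcd × lcm = product = 14 × 1638 = 22932.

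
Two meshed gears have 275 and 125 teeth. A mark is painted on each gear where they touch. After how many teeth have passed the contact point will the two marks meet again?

1375 teeth

The first simultaneous occurrence is after LCM of the individual periods.
275 = 5^2 × 11
125 = 5^3
LCM(275, 125) = 5^3 × 11 = 1375.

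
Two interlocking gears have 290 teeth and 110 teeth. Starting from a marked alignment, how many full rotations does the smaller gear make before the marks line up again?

29 rotations

All finish a whole number of cycles simultaneously at t = LCM of the periods.
290 = 2 × 5 × 29
110 = 2 × 5 × 11
LCM(290, 110) = 2 × 5 × 11 × 29 = 3190.
Rotations for period 110: 3190 / 110 = 29.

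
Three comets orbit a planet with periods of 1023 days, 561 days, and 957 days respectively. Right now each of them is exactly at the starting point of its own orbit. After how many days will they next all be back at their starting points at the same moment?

504339 days

We need the least common multiple of the intervals.
1023 = 3 × 11 × 31
561 = 3 × 11 × 17
957 = 3 × 11 × 29
LCM(1023, 561, 957) = 3 × 11 × 17 × 29 × 31 = 504339.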